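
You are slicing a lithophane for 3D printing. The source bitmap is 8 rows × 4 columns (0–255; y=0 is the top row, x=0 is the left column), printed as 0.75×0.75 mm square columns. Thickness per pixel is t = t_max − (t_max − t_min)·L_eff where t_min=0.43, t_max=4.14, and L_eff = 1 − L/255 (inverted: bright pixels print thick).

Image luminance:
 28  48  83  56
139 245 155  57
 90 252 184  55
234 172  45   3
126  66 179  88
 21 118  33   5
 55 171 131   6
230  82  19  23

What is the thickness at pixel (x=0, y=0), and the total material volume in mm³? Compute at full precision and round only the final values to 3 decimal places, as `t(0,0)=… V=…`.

span = t_max - t_min = 4.14 - 0.43 = 3.710
L(0,0) = 28, L_eff = 1 - 28/255 = 0.890196 (inverted)
t(0,0) = 4.14 - 3.710·0.890196 = 0.837
Σt over all 8·4 pixels = 1537709/25500 ≈ 60.3023137
V = pitch²·Σt = 0.75²·1537709/25500 = 33.920

t(0,0)=0.837 V=33.920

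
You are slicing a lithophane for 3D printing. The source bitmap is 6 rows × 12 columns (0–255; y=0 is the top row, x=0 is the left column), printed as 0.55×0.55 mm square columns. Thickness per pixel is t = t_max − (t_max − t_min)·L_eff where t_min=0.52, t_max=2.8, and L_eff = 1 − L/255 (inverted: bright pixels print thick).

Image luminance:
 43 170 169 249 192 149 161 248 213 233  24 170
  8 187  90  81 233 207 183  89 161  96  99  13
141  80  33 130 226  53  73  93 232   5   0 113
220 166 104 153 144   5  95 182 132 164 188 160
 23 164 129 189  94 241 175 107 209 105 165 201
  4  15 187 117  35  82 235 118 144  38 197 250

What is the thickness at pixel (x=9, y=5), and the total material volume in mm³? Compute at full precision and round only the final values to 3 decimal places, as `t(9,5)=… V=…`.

t(9,5)=0.860 V=37.248

span = t_max - t_min = 2.8 - 0.52 = 2.280
L(9,5) = 38, L_eff = 1 - 38/255 = 0.850980 (inverted)
t(9,5) = 2.8 - 2.280·0.850980 = 0.860
Σt over all 6·12 pixels = 261656/2125 ≈ 123.1322353
V = pitch²·Σt = 0.55²·261656/2125 = 37.248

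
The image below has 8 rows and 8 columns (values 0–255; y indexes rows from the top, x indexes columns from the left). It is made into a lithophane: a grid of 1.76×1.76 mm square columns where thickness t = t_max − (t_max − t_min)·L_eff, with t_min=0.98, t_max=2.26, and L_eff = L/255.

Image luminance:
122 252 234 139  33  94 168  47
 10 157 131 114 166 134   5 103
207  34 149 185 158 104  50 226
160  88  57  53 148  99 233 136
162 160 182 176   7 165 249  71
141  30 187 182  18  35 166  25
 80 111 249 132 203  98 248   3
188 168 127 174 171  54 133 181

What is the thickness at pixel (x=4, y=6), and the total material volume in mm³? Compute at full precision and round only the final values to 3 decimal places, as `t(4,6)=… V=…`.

t(4,6)=1.241 V=319.418

span = t_max - t_min = 2.26 - 0.98 = 1.280
L(4,6) = 203, L_eff = 203/255 = 0.796078
t(4,6) = 2.26 - 1.280·0.796078 = 1.241
Σt over all 8·8 pixels = 657376/6375 ≈ 103.1178039
V = pitch²·Σt = 1.76²·657376/6375 = 319.418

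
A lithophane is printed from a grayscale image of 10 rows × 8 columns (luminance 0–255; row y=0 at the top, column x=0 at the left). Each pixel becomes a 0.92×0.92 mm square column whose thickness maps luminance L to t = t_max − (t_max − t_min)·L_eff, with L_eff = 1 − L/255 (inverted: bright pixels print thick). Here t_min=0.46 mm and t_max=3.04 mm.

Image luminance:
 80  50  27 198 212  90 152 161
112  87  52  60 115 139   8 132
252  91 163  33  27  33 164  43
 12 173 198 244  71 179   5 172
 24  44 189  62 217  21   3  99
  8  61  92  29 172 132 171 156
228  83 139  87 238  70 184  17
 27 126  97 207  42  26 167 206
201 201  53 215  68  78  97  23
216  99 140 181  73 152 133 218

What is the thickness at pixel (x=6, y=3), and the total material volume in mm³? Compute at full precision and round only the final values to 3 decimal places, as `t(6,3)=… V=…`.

span = t_max - t_min = 3.04 - 0.46 = 2.580
L(6,3) = 5, L_eff = 1 - 5/255 = 0.980392 (inverted)
t(6,3) = 3.04 - 2.580·0.980392 = 0.511
Σt over all 10·8 pixels = 548001/4250 ≈ 128.9414118
V = pitch²·Σt = 0.92²·548001/4250 = 109.136

t(6,3)=0.511 V=109.136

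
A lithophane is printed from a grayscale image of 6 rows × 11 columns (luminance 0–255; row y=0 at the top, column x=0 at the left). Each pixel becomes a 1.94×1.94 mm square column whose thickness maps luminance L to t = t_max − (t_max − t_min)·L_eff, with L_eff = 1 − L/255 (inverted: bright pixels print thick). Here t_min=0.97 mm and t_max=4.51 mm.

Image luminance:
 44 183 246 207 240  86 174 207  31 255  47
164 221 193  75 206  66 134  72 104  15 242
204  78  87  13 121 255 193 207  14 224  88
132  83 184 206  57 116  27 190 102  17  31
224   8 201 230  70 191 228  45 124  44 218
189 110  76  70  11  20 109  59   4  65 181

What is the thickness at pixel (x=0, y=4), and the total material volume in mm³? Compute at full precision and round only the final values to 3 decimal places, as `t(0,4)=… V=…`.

t(0,4)=4.080 V=675.541

span = t_max - t_min = 4.51 - 0.97 = 3.540
L(0,4) = 224, L_eff = 1 - 224/255 = 0.121569 (inverted)
t(0,4) = 4.51 - 3.540·0.121569 = 4.080
Σt over all 6·11 pixels = 762847/4250 ≈ 179.4934118
V = pitch²·Σt = 1.94²·762847/4250 = 675.541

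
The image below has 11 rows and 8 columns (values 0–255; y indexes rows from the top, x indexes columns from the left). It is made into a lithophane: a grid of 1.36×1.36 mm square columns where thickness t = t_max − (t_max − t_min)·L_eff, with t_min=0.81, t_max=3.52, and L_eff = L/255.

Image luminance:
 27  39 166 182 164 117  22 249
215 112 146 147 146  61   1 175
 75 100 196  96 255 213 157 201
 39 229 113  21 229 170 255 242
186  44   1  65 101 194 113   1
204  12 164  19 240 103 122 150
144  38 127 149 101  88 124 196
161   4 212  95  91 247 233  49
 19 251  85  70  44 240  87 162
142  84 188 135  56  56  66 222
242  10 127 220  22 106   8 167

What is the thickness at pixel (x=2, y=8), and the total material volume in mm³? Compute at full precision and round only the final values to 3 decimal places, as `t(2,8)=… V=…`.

t(2,8)=2.617 V=353.821

span = t_max - t_min = 3.52 - 0.81 = 2.710
L(2,8) = 85, L_eff = 85/255 = 0.333333
t(2,8) = 3.52 - 2.710·0.333333 = 2.617
Σt over all 11·8 pixels = 4878043/25500 ≈ 191.2958039
V = pitch²·Σt = 1.36²·4878043/25500 = 353.821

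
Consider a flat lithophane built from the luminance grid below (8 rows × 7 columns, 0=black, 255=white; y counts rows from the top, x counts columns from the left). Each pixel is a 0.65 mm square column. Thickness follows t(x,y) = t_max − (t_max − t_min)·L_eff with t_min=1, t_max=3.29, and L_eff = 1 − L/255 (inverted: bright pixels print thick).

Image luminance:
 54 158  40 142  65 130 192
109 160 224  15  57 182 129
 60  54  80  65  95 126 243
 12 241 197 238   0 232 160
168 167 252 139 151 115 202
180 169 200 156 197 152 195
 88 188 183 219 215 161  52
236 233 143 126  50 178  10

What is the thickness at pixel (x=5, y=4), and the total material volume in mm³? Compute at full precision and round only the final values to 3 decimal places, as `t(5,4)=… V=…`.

span = t_max - t_min = 3.29 - 1 = 2.290
L(5,4) = 115, L_eff = 1 - 115/255 = 0.549020 (inverted)
t(5,4) = 3.29 - 2.290·0.549020 = 2.033
Σt over all 8·7 pixels = 651313/5100 ≈ 127.7084314
V = pitch²·Σt = 0.65²·651313/5100 = 53.957

t(5,4)=2.033 V=53.957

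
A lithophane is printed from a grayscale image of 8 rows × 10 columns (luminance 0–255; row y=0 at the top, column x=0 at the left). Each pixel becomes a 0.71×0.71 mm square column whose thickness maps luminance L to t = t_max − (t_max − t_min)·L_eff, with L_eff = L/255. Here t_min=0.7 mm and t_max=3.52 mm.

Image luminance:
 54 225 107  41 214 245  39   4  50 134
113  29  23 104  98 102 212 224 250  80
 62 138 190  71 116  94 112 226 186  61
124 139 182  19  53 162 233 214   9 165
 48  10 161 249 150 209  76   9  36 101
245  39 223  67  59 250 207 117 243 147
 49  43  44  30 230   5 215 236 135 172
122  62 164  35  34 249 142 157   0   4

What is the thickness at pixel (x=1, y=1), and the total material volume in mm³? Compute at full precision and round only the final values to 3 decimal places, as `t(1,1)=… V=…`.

span = t_max - t_min = 3.52 - 0.7 = 2.820
L(1,1) = 29, L_eff = 29/255 = 0.113725
t(1,1) = 3.52 - 2.820·0.113725 = 3.199
Σt over all 8·10 pixels = 370967/2125 ≈ 174.5727059
V = pitch²·Σt = 0.71²·370967/2125 = 88.002

t(1,1)=3.199 V=88.002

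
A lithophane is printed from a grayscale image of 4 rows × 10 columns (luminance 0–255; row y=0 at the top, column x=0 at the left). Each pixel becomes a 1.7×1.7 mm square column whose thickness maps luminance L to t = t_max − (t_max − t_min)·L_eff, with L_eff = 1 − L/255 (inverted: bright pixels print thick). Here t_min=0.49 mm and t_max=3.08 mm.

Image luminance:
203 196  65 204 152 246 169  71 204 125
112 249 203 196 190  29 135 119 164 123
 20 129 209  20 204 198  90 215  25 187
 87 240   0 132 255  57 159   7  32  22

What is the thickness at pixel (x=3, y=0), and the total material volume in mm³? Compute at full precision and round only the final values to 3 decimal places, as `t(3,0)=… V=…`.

t(3,0)=2.562 V=216.414

span = t_max - t_min = 3.08 - 0.49 = 2.590
L(3,0) = 204, L_eff = 1 - 204/255 = 0.200000 (inverted)
t(3,0) = 3.08 - 2.590·0.200000 = 2.562
Σt over all 4·10 pixels = 1909537/25500 ≈ 74.8838039
V = pitch²·Σt = 1.7²·1909537/25500 = 216.414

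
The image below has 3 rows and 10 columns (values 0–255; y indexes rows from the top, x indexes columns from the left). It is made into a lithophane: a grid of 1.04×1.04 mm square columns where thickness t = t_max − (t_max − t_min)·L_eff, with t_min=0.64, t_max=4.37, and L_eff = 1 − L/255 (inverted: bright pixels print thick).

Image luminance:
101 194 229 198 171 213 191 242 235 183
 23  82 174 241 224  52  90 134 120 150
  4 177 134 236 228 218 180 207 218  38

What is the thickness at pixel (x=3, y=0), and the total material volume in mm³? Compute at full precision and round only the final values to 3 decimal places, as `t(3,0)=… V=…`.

span = t_max - t_min = 4.37 - 0.64 = 3.730
L(3,0) = 198, L_eff = 1 - 198/255 = 0.223529 (inverted)
t(3,0) = 4.37 - 3.730·0.223529 = 3.536
Σt over all 3·10 pixels = 770817/8500 ≈ 90.6843529
V = pitch²·Σt = 1.04²·770817/8500 = 98.084

t(3,0)=3.536 V=98.084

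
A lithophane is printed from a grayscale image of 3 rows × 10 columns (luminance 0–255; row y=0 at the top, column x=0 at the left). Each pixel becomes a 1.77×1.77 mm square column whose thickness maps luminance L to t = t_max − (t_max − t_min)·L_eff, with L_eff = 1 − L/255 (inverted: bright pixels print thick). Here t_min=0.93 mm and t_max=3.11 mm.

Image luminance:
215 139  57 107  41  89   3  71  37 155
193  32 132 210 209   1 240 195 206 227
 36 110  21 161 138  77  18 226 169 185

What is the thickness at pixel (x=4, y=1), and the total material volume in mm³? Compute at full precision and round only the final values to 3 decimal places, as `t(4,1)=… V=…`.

t(4,1)=2.717 V=186.506

span = t_max - t_min = 3.11 - 0.93 = 2.180
L(4,1) = 209, L_eff = 1 - 209/255 = 0.180392 (inverted)
t(4,1) = 3.11 - 2.180·0.180392 = 2.717
Σt over all 3·10 pixels = 30361/510 ≈ 59.5313725
V = pitch²·Σt = 1.77²·30361/510 = 186.506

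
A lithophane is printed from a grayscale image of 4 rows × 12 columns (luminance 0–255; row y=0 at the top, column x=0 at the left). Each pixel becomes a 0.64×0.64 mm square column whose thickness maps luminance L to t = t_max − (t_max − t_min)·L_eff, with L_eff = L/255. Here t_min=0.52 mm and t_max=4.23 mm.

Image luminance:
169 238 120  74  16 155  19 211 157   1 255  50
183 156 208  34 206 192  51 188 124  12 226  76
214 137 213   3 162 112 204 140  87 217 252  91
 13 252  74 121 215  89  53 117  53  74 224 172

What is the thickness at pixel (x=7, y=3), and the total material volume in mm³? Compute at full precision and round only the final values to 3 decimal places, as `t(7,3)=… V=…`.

t(7,3)=2.528 V=44.966

span = t_max - t_min = 4.23 - 0.52 = 3.710
L(7,3) = 117, L_eff = 117/255 = 0.458824
t(7,3) = 4.23 - 3.710·0.458824 = 2.528
Σt over all 4·12 pixels = 279941/2550 ≈ 109.7807843
V = pitch²·Σt = 0.64²·279941/2550 = 44.966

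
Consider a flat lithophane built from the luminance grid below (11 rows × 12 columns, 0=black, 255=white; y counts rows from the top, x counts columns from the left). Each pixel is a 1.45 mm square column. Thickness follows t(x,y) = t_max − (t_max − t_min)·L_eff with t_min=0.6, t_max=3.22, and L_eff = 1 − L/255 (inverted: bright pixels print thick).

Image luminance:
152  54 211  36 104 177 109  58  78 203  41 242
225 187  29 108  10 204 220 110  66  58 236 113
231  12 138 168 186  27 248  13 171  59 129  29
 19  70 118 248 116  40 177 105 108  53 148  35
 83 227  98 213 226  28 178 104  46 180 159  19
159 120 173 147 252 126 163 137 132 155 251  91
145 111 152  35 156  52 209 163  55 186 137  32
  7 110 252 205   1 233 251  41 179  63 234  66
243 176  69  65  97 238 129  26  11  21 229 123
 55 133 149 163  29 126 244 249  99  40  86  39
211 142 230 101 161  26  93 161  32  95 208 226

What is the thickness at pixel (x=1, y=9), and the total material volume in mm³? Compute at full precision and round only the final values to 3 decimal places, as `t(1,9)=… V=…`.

span = t_max - t_min = 3.22 - 0.6 = 2.620
L(1,9) = 133, L_eff = 1 - 133/255 = 0.478431 (inverted)
t(1,9) = 3.22 - 2.620·0.478431 = 1.967
Σt over all 11·12 pixels = 533921/2125 ≈ 251.2569412
V = pitch²·Σt = 1.45²·533921/2125 = 528.268

t(1,9)=1.967 V=528.268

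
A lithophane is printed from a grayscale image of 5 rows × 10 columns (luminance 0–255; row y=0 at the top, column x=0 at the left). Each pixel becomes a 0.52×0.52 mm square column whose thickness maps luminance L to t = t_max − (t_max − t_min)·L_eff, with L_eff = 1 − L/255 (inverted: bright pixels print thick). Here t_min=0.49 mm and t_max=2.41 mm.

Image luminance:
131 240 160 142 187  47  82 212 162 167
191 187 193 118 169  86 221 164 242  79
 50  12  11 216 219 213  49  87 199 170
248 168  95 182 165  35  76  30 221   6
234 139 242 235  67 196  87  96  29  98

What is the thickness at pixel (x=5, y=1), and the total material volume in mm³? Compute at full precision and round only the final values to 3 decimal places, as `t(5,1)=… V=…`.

span = t_max - t_min = 2.41 - 0.49 = 1.920
L(5,1) = 86, L_eff = 1 - 86/255 = 0.662745 (inverted)
t(5,1) = 2.41 - 1.920·0.662745 = 1.138
Σt over all 5·10 pixels = 77.62
V = pitch²·Σt = 0.52²·77.62 = 20.988

t(5,1)=1.138 V=20.988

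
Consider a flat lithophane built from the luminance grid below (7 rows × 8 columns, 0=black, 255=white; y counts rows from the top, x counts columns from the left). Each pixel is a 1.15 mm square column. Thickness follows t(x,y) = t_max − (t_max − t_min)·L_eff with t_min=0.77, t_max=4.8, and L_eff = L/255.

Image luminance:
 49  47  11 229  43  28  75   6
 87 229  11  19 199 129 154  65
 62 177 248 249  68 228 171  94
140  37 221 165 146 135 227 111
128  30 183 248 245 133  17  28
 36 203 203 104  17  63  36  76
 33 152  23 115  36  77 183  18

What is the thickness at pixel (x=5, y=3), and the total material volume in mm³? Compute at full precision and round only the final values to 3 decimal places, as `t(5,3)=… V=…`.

span = t_max - t_min = 4.8 - 0.77 = 4.030
L(5,3) = 135, L_eff = 135/255 = 0.529412
t(5,3) = 4.8 - 4.030·0.529412 = 2.666
Σt over all 7·8 pixels = 4336859/25500 ≈ 170.0729020
V = pitch²·Σt = 1.15²·4336859/25500 = 224.921

t(5,3)=2.666 V=224.921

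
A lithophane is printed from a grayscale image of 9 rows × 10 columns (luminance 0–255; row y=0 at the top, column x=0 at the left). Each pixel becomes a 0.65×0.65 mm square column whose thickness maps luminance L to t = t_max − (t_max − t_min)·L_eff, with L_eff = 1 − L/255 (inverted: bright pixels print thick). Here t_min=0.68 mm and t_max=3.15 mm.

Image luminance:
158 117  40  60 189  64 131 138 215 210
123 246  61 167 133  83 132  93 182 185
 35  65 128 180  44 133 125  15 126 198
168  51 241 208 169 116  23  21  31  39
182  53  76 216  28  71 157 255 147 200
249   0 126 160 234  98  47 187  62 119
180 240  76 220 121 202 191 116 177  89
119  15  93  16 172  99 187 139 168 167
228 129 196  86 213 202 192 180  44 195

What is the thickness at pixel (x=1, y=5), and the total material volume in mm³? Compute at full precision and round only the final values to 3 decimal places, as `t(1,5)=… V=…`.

t(1,5)=0.680 V=74.811

span = t_max - t_min = 3.15 - 0.68 = 2.470
L(1,5) = 0, L_eff = 1 - 0/255 = 1.000000 (inverted)
t(1,5) = 3.15 - 2.470·1.000000 = 0.680
Σt over all 9·10 pixels = 2257607/12750 ≈ 177.0672157
V = pitch²·Σt = 0.65²·2257607/12750 = 74.811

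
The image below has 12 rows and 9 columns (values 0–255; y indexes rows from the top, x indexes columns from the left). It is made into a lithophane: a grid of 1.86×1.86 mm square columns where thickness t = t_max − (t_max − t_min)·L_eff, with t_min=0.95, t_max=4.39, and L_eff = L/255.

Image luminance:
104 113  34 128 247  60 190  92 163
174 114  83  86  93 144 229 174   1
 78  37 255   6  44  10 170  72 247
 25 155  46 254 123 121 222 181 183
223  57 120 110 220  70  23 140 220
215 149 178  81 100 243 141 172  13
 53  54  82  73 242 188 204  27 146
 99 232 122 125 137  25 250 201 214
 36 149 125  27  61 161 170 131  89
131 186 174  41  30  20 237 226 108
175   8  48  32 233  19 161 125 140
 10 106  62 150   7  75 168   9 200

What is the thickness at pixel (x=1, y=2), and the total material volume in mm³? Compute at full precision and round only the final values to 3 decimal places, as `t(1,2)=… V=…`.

t(1,2)=3.891 V=1022.486

span = t_max - t_min = 4.39 - 0.95 = 3.440
L(1,2) = 37, L_eff = 37/255 = 0.145098
t(1,2) = 4.39 - 3.440·0.145098 = 3.891
Σt over all 12·9 pixels = 1884133/6375 ≈ 295.5502745
V = pitch²·Σt = 1.86²·1884133/6375 = 1022.486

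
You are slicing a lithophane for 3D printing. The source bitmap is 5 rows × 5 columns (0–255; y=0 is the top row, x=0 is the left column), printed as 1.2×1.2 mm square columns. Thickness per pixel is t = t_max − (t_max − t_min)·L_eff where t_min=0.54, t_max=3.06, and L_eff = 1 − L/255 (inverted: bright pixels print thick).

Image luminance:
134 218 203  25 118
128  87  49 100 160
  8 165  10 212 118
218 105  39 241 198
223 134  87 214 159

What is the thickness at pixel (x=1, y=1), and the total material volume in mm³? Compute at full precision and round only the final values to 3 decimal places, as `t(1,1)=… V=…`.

t(1,1)=1.400 V=67.155

span = t_max - t_min = 3.06 - 0.54 = 2.520
L(1,1) = 87, L_eff = 1 - 87/255 = 0.658824 (inverted)
t(1,1) = 3.06 - 2.520·0.658824 = 1.400
Σt over all 5·5 pixels = 198201/4250 ≈ 46.6355294
V = pitch²·Σt = 1.2²·198201/4250 = 67.155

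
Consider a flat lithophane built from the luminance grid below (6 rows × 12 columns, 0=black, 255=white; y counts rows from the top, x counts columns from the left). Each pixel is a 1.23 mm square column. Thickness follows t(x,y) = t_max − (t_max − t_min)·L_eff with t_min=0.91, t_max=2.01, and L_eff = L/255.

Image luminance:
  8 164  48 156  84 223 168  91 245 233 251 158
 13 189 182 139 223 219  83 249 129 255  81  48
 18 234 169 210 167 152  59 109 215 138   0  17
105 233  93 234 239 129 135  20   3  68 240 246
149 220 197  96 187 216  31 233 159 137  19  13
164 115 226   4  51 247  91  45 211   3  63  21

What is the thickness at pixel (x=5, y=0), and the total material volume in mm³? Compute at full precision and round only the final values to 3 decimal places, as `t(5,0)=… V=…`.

t(5,0)=1.048 V=155.186

span = t_max - t_min = 2.01 - 0.91 = 1.100
L(5,0) = 223, L_eff = 223/255 = 0.874510
t(5,0) = 2.01 - 1.100·0.874510 = 1.048
Σt over all 6·12 pixels = 130783/1275 ≈ 102.5749020
V = pitch²·Σt = 1.23²·130783/1275 = 155.186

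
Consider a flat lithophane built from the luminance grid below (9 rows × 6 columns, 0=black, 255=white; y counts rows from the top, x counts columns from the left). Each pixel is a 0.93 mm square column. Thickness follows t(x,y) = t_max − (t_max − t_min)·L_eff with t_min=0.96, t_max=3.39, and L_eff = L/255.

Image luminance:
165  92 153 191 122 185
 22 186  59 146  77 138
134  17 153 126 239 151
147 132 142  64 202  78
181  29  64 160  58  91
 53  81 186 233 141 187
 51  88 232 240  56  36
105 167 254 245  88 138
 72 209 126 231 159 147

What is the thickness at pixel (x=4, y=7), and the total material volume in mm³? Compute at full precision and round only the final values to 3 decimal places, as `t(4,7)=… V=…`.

span = t_max - t_min = 3.39 - 0.96 = 2.430
L(4,7) = 88, L_eff = 88/255 = 0.345098
t(4,7) = 3.39 - 2.430·0.345098 = 2.551
Σt over all 9·6 pixels = 970461/8500 ≈ 114.1718824
V = pitch²·Σt = 0.93²·970461/8500 = 98.747

t(4,7)=2.551 V=98.747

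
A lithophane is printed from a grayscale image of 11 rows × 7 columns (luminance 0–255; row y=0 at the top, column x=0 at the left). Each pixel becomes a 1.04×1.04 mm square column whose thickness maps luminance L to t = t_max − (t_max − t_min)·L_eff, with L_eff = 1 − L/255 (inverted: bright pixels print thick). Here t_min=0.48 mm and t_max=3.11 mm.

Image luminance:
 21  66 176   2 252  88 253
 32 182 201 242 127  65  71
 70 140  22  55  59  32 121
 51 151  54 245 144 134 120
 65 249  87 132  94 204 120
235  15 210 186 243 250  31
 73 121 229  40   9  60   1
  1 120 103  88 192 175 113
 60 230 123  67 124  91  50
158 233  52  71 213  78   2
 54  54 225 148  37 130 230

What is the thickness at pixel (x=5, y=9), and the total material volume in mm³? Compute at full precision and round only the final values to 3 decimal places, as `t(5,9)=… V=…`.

span = t_max - t_min = 3.11 - 0.48 = 2.630
L(5,9) = 78, L_eff = 1 - 78/255 = 0.694118 (inverted)
t(5,9) = 3.11 - 2.630·0.694118 = 1.284
Σt over all 11·7 pixels = 830789/6375 ≈ 130.3198431
V = pitch²·Σt = 1.04²·830789/6375 = 140.954

t(5,9)=1.284 V=140.954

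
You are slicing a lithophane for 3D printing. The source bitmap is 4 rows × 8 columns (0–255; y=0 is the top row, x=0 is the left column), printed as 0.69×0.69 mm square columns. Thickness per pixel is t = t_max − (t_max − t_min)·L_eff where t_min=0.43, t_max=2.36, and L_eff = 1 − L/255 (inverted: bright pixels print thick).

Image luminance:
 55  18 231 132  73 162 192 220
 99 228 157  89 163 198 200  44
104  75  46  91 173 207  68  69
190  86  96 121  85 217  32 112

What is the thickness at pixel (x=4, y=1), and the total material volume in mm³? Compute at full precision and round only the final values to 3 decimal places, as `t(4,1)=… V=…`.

t(4,1)=1.664 V=21.084

span = t_max - t_min = 2.36 - 0.43 = 1.930
L(4,1) = 163, L_eff = 1 - 163/255 = 0.360784 (inverted)
t(4,1) = 2.36 - 1.930·0.360784 = 1.664
Σt over all 4·8 pixels = 1129249/25500 ≈ 44.2842745
V = pitch²·Σt = 0.69²·1129249/25500 = 21.084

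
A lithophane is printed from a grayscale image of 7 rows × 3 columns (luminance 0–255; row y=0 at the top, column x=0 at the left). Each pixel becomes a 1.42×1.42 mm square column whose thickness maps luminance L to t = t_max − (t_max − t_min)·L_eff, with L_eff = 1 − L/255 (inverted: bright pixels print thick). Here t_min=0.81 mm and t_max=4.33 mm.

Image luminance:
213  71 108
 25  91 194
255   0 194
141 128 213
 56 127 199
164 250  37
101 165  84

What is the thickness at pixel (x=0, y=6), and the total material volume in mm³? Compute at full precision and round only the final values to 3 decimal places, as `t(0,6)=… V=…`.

span = t_max - t_min = 4.33 - 0.81 = 3.520
L(0,6) = 101, L_eff = 1 - 101/255 = 0.603922 (inverted)
t(0,6) = 4.33 - 3.520·0.603922 = 2.204
Σt over all 7·3 pixels = 1424987/25500 ≈ 55.8818431
V = pitch²·Σt = 1.42²·1424987/25500 = 112.680

t(0,6)=2.204 V=112.680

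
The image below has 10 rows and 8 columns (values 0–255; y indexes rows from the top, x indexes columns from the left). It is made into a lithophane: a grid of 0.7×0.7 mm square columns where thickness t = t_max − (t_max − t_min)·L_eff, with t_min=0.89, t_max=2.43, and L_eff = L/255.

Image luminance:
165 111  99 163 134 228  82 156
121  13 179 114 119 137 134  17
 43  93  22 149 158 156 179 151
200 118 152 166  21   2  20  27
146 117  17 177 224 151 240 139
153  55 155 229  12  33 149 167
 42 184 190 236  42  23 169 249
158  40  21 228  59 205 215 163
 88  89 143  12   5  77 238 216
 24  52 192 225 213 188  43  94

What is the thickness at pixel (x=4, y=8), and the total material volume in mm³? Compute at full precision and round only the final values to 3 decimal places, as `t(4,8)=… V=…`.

t(4,8)=2.400 V=65.912

span = t_max - t_min = 2.43 - 0.89 = 1.540
L(4,8) = 5, L_eff = 5/255 = 0.019608
t(4,8) = 2.43 - 1.540·0.019608 = 2.400
Σt over all 10·8 pixels = 857534/6375 ≈ 134.5151373
V = pitch²·Σt = 0.7²·857534/6375 = 65.912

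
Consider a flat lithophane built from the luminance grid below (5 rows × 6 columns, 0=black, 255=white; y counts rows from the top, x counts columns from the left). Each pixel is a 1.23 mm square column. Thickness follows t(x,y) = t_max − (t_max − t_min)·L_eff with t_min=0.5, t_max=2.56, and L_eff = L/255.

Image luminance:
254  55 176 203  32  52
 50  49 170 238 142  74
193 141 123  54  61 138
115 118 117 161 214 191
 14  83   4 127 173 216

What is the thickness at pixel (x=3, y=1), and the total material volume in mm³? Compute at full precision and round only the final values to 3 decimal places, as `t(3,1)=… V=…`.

t(3,1)=0.637 V=70.505

span = t_max - t_min = 2.56 - 0.5 = 2.060
L(3,1) = 238, L_eff = 238/255 = 0.933333
t(3,1) = 2.56 - 2.060·0.933333 = 0.637
Σt over all 5·6 pixels = 99031/2125 ≈ 46.6028235
V = pitch²·Σt = 1.23²·99031/2125 = 70.505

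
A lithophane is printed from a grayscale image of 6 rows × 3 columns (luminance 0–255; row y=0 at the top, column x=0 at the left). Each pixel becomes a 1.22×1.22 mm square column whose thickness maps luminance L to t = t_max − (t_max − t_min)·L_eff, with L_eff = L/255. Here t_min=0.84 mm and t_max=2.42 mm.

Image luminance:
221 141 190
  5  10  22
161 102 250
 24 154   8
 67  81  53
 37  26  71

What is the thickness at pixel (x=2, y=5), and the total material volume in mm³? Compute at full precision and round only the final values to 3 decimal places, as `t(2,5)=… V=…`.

span = t_max - t_min = 2.42 - 0.84 = 1.580
L(2,5) = 71, L_eff = 71/255 = 0.278431
t(2,5) = 2.42 - 1.580·0.278431 = 1.980
Σt over all 6·3 pixels = 142391/4250 ≈ 33.5037647
V = pitch²·Σt = 1.22²·142391/4250 = 49.867

t(2,5)=1.980 V=49.867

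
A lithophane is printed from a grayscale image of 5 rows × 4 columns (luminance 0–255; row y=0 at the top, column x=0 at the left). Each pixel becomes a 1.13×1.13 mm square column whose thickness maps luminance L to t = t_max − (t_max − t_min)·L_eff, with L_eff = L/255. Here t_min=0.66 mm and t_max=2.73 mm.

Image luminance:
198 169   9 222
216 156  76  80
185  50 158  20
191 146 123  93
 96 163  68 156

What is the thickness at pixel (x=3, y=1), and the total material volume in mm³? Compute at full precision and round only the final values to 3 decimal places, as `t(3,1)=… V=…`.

t(3,1)=2.081 V=43.028

span = t_max - t_min = 2.73 - 0.66 = 2.070
L(3,1) = 80, L_eff = 80/255 = 0.313725
t(3,1) = 2.73 - 2.070·0.313725 = 2.081
Σt over all 5·4 pixels = 11457/340 ≈ 33.6970588
V = pitch²·Σt = 1.13²·11457/340 = 43.028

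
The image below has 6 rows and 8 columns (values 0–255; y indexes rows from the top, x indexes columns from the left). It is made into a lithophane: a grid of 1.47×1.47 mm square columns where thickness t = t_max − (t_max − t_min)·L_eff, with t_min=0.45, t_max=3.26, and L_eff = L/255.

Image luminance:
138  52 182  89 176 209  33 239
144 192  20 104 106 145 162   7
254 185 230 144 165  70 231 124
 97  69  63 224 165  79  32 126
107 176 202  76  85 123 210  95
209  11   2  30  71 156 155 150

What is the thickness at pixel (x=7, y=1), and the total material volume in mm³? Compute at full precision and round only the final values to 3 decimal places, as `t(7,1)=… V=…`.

span = t_max - t_min = 3.26 - 0.45 = 2.810
L(7,1) = 7, L_eff = 7/255 = 0.027451
t(7,1) = 3.26 - 2.810·0.027451 = 3.183
Σt over all 6·8 pixels = 378701/4250 ≈ 89.1061176
V = pitch²·Σt = 1.47²·378701/4250 = 192.549

t(7,1)=3.183 V=192.549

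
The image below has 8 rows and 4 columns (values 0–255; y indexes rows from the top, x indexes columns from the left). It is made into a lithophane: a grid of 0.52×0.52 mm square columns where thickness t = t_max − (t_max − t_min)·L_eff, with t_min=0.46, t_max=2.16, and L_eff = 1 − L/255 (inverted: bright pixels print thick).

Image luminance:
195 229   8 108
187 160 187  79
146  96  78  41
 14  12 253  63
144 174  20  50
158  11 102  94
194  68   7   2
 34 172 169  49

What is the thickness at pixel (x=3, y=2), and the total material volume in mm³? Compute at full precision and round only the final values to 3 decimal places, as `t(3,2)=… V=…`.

span = t_max - t_min = 2.16 - 0.46 = 1.700
L(3,2) = 41, L_eff = 1 - 41/255 = 0.839216 (inverted)
t(3,2) = 2.16 - 1.700·0.839216 = 0.733
Σt over all 8·4 pixels = 2756/75 ≈ 36.7466667
V = pitch²·Σt = 0.52²·2756/75 = 9.936

t(3,2)=0.733 V=9.936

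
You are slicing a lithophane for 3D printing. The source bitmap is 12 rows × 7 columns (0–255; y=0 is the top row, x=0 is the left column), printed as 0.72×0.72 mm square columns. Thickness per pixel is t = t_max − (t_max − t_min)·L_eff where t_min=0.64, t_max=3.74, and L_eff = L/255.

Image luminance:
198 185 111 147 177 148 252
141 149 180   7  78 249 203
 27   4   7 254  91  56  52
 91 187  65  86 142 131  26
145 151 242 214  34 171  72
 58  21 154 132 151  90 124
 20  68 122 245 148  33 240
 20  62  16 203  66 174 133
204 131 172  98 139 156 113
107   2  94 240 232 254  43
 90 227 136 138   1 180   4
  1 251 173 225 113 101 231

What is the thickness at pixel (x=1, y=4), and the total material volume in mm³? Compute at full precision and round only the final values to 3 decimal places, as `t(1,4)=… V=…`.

t(1,4)=1.904 V=96.001

span = t_max - t_min = 3.74 - 0.64 = 3.100
L(1,4) = 151, L_eff = 151/255 = 0.592157
t(1,4) = 3.74 - 3.100·0.592157 = 1.904
Σt over all 12·7 pixels = 472229/2550 ≈ 185.1878431
V = pitch²·Σt = 0.72²·472229/2550 = 96.001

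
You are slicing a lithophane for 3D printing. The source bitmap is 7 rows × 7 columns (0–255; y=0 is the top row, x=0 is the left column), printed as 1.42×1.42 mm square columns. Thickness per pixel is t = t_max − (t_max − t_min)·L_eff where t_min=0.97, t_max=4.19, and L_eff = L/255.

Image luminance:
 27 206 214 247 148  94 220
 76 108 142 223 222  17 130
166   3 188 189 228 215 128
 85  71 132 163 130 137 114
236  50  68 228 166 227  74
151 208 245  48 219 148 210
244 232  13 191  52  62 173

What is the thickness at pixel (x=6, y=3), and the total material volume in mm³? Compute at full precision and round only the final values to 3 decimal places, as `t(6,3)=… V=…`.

span = t_max - t_min = 4.19 - 0.97 = 3.220
L(6,3) = 114, L_eff = 114/255 = 0.447059
t(6,3) = 4.19 - 3.220·0.447059 = 2.750
Σt over all 7·7 pixels = 2895109/25500 ≈ 113.5336863
V = pitch²·Σt = 1.42²·2895109/25500 = 228.929

t(6,3)=2.750 V=228.929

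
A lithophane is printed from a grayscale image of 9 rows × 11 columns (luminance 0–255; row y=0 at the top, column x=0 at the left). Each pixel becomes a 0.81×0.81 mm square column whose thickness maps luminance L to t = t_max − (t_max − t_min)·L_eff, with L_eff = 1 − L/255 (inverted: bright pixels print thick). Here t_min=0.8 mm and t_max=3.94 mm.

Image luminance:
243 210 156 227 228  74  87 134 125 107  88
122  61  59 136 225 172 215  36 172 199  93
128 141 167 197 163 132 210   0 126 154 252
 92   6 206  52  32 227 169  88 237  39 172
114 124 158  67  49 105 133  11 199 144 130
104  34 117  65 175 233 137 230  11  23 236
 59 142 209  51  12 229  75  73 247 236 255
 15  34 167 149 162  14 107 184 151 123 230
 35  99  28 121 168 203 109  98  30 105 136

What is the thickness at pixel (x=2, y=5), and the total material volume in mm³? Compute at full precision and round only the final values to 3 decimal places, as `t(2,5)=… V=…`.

span = t_max - t_min = 3.94 - 0.8 = 3.140
L(2,5) = 117, L_eff = 1 - 117/255 = 0.541176 (inverted)
t(2,5) = 3.94 - 3.140·0.541176 = 2.241
Σt over all 9·11 pixels = 1510799/6375 ≈ 236.9880784
V = pitch²·Σt = 0.81²·1510799/6375 = 155.488

t(2,5)=2.241 V=155.488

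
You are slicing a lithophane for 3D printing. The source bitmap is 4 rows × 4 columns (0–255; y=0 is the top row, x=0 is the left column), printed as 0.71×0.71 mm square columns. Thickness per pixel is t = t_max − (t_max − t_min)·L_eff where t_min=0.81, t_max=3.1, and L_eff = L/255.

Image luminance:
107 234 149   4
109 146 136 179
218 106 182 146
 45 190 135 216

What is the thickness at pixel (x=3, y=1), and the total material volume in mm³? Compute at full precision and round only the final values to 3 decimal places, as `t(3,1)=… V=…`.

span = t_max - t_min = 3.1 - 0.81 = 2.290
L(3,1) = 179, L_eff = 179/255 = 0.701961
t(3,1) = 3.1 - 2.290·0.701961 = 1.493
Σt over all 4·4 pixels = 368821/12750 ≈ 28.9271373
V = pitch²·Σt = 0.71²·368821/12750 = 14.582

t(3,1)=1.493 V=14.582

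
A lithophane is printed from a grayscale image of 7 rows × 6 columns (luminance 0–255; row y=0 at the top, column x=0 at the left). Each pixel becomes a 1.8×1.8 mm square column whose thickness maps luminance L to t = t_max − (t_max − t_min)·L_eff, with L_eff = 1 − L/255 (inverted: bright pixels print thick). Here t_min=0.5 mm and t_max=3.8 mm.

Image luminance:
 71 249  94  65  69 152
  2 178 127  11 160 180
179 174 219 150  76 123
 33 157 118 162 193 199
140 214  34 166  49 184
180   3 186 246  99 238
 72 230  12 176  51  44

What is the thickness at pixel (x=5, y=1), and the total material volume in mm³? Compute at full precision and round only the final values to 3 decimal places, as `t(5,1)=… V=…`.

span = t_max - t_min = 3.8 - 0.5 = 3.300
L(5,1) = 180, L_eff = 1 - 180/255 = 0.294118 (inverted)
t(5,1) = 3.8 - 3.300·0.294118 = 2.829
Σt over all 7·6 pixels = 15593/170 ≈ 91.7235294
V = pitch²·Σt = 1.8²·15593/170 = 297.184

t(5,1)=2.829 V=297.184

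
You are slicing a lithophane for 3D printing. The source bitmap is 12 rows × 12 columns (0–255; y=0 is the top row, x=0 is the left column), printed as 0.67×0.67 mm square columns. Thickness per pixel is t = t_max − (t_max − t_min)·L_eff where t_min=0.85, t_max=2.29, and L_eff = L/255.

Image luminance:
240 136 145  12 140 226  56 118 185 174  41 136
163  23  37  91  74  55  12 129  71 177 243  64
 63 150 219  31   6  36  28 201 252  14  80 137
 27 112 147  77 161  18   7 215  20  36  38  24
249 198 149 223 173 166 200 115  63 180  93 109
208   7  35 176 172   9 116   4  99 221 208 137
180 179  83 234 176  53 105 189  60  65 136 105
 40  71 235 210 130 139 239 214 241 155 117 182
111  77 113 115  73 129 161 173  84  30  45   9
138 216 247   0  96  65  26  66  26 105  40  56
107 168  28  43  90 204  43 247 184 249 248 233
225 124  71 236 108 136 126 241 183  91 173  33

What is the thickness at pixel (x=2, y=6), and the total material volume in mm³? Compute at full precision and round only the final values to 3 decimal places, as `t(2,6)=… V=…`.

span = t_max - t_min = 2.29 - 0.85 = 1.440
L(2,6) = 83, L_eff = 83/255 = 0.325490
t(2,6) = 2.29 - 1.440·0.325490 = 1.821
Σt over all 12·12 pixels = 490896/2125 ≈ 231.0098824
V = pitch²·Σt = 0.67²·490896/2125 = 103.700

t(2,6)=1.821 V=103.700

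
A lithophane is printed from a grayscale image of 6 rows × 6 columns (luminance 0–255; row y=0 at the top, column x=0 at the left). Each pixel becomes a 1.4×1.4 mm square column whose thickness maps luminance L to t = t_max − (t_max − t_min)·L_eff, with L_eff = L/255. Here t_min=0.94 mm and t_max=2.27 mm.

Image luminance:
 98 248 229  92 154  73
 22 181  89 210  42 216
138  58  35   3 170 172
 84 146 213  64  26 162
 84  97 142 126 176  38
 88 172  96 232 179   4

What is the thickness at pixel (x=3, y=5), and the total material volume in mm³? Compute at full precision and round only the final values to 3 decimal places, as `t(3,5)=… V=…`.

span = t_max - t_min = 2.27 - 0.94 = 1.330
L(3,5) = 232, L_eff = 232/255 = 0.909804
t(3,5) = 2.27 - 1.330·0.909804 = 1.060
Σt over all 6·6 pixels = 501371/8500 ≈ 58.9848235
V = pitch²·Σt = 1.4²·501371/8500 = 115.610

t(3,5)=1.060 V=115.610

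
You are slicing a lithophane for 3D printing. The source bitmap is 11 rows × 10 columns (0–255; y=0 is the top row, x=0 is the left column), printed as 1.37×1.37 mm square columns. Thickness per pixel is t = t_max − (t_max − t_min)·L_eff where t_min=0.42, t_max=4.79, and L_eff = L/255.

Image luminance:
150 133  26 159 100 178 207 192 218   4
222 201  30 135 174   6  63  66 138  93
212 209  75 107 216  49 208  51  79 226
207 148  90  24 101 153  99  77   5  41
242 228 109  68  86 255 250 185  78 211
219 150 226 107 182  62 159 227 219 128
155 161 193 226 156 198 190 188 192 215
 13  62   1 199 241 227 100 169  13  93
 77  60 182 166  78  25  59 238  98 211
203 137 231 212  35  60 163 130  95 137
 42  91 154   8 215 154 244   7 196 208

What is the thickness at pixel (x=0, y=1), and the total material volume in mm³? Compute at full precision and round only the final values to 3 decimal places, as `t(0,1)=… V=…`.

t(0,1)=0.986 V=500.965

span = t_max - t_min = 4.79 - 0.42 = 4.370
L(0,1) = 222, L_eff = 222/255 = 0.870588
t(0,1) = 4.79 - 4.370·0.870588 = 0.986
Σt over all 11·10 pixels = 2268741/8500 ≈ 266.9107059
V = pitch²·Σt = 1.37²·2268741/8500 = 500.965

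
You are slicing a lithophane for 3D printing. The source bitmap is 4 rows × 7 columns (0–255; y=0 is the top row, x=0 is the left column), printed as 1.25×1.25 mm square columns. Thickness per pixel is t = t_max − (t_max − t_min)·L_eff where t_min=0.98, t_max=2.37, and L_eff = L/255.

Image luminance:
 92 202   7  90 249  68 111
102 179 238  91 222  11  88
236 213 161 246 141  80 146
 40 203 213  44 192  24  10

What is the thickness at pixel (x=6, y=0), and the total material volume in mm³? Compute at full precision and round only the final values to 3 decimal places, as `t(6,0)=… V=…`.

t(6,0)=1.765 V=72.183

span = t_max - t_min = 2.37 - 0.98 = 1.390
L(6,0) = 111, L_eff = 111/255 = 0.435294
t(6,0) = 2.37 - 1.390·0.435294 = 1.765
Σt over all 4·7 pixels = 392673/8500 ≈ 46.1968235
V = pitch²·Σt = 1.25²·392673/8500 = 72.183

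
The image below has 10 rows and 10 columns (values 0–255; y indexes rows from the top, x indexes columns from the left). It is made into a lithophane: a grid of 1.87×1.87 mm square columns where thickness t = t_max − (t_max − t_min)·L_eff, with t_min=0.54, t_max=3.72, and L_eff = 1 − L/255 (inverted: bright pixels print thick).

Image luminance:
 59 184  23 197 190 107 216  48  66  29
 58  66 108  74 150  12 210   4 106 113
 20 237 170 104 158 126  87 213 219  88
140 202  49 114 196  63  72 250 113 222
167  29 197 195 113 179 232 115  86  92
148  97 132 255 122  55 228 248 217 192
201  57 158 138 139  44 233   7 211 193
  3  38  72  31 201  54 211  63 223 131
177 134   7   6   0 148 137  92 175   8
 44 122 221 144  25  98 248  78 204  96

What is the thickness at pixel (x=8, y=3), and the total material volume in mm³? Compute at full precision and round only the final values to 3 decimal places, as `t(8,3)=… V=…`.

t(8,3)=1.949 V=735.420

span = t_max - t_min = 3.72 - 0.54 = 3.180
L(8,3) = 113, L_eff = 1 - 113/255 = 0.556863 (inverted)
t(8,3) = 3.72 - 3.180·0.556863 = 1.949
Σt over all 10·10 pixels = 446901/2125 ≈ 210.3063529
V = pitch²·Σt = 1.87²·446901/2125 = 735.420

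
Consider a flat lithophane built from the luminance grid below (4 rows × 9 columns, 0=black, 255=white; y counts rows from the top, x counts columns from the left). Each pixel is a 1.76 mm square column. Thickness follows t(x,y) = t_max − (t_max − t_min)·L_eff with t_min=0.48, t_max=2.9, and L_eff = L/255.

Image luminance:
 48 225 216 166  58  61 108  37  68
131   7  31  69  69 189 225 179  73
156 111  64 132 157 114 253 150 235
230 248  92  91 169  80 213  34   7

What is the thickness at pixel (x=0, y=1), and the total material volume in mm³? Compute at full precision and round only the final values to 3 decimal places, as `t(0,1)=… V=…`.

t(0,1)=1.657 V=191.221

span = t_max - t_min = 2.9 - 0.48 = 2.420
L(0,1) = 131, L_eff = 131/255 = 0.513725
t(0,1) = 2.9 - 2.420·0.513725 = 1.657
Σt over all 4·9 pixels = 393542/6375 ≈ 61.7320784
V = pitch²·Σt = 1.76²·393542/6375 = 191.221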